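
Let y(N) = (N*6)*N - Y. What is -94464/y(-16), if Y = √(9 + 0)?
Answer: -31488/511 ≈ -61.620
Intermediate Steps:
Y = 3 (Y = √9 = 3)
y(N) = -3 + 6*N² (y(N) = (N*6)*N - 1*3 = (6*N)*N - 3 = 6*N² - 3 = -3 + 6*N²)
-94464/y(-16) = -94464/(-3 + 6*(-16)²) = -94464/(-3 + 6*256) = -94464/(-3 + 1536) = -94464/1533 = -94464*1/1533 = -31488/511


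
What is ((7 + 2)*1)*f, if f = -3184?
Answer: -28656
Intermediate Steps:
((7 + 2)*1)*f = ((7 + 2)*1)*(-3184) = (9*1)*(-3184) = 9*(-3184) = -28656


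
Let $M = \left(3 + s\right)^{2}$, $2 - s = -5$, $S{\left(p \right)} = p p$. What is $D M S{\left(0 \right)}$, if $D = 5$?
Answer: $0$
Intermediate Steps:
$S{\left(p \right)} = p^{2}$
$s = 7$ ($s = 2 - -5 = 2 + 5 = 7$)
$M = 100$ ($M = \left(3 + 7\right)^{2} = 10^{2} = 100$)
$D M S{\left(0 \right)} = 5 \cdot 100 \cdot 0^{2} = 500 \cdot 0 = 0$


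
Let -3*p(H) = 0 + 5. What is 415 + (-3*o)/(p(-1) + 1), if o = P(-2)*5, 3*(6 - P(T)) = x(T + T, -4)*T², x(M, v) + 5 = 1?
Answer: 670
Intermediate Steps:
x(M, v) = -4 (x(M, v) = -5 + 1 = -4)
p(H) = -5/3 (p(H) = -(0 + 5)/3 = -⅓*5 = -5/3)
P(T) = 6 + 4*T²/3 (P(T) = 6 - (-4)*T²/3 = 6 + 4*T²/3)
o = 170/3 (o = (6 + (4/3)*(-2)²)*5 = (6 + (4/3)*4)*5 = (6 + 16/3)*5 = (34/3)*5 = 170/3 ≈ 56.667)
415 + (-3*o)/(p(-1) + 1) = 415 + (-3*170/3)/(-5/3 + 1) = 415 - 170/(-⅔) = 415 - 170*(-3/2) = 415 + 255 = 670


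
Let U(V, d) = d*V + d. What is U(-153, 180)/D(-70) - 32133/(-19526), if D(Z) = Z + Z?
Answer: 26936499/136682 ≈ 197.07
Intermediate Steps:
U(V, d) = d + V*d (U(V, d) = V*d + d = d + V*d)
D(Z) = 2*Z
U(-153, 180)/D(-70) - 32133/(-19526) = (180*(1 - 153))/((2*(-70))) - 32133/(-19526) = (180*(-152))/(-140) - 32133*(-1/19526) = -27360*(-1/140) + 32133/19526 = 1368/7 + 32133/19526 = 26936499/136682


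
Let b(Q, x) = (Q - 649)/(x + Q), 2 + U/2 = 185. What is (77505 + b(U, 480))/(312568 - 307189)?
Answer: 65568947/4550634 ≈ 14.409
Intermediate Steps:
U = 366 (U = -4 + 2*185 = -4 + 370 = 366)
b(Q, x) = (-649 + Q)/(Q + x)
(77505 + b(U, 480))/(312568 - 307189) = (77505 + (-649 + 366)/(366 + 480))/(312568 - 307189) = (77505 - 283/846)/5379 = (77505 + (1/846)*(-283))*(1/5379) = (77505 - 283/846)*(1/5379) = (65568947/846)*(1/5379) = 65568947/4550634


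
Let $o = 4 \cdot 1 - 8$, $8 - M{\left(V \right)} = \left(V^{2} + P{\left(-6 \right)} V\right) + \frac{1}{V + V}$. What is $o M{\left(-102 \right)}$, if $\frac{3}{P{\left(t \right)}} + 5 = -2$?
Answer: $\frac{14907905}{357} \approx 41759.0$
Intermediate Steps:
$P{\left(t \right)} = - \frac{3}{7}$ ($P{\left(t \right)} = \frac{3}{-5 - 2} = \frac{3}{-7} = 3 \left(- \frac{1}{7}\right) = - \frac{3}{7}$)
$M{\left(V \right)} = 8 - V^{2} - \frac{1}{2 V} + \frac{3 V}{7}$ ($M{\left(V \right)} = 8 - \left(\left(V^{2} - \frac{3 V}{7}\right) + \frac{1}{V + V}\right) = 8 - \left(\left(V^{2} - \frac{3 V}{7}\right) + \frac{1}{2 V}\right) = 8 - \left(V^{2} + \frac{1}{2 V} - \frac{3 V}{7}\right) = 8 - V^{2} - \frac{1}{2 V} + \frac{3 V}{7}$)
$o = -4$ ($o = 4 - 8 = -4$)
$o M{\left(-102 \right)} = - 4 \left(8 - \left(-102\right)^{2} - \frac{1}{2 \left(-102\right)} + \frac{3}{7} \left(-102\right)\right) = - 4 \left(8 - 10404 - - \frac{1}{204} - \frac{306}{7}\right) = - 4 \left(8 - 10404 + \frac{1}{204} - \frac{306}{7}\right) = \left(-4\right) \left(- \frac{14907905}{1428}\right) = \frac{14907905}{357}$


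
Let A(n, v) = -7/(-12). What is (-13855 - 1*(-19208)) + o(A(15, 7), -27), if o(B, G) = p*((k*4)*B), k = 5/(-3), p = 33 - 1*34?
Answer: 48212/9 ≈ 5356.9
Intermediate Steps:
A(n, v) = 7/12 (A(n, v) = -7*(-1/12) = 7/12)
p = -1 (p = 33 - 34 = -1)
k = -5/3 (k = 5*(-⅓) = -5/3 ≈ -1.6667)
o(B, G) = 20*B/3 (o(B, G) = -(-5/3*4)*B = -(-20)*B/3 = 20*B/3)
(-13855 - 1*(-19208)) + o(A(15, 7), -27) = (-13855 - 1*(-19208)) + (20/3)*(7/12) = (-13855 + 19208) + 35/9 = 5353 + 35/9 = 48212/9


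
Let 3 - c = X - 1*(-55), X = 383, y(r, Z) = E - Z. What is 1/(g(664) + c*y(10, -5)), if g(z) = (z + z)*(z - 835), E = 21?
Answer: -1/238398 ≈ -4.1947e-6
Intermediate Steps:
y(r, Z) = 21 - Z
g(z) = 2*z*(-835 + z) (g(z) = (2*z)*(-835 + z) = 2*z*(-835 + z))
c = -435 (c = 3 - (383 - 1*(-55)) = 3 - (383 + 55) = 3 - 1*438 = 3 - 438 = -435)
1/(g(664) + c*y(10, -5)) = 1/(2*664*(-835 + 664) - 435*(21 - 1*(-5))) = 1/(2*664*(-171) - 435*(21 + 5)) = 1/(-227088 - 435*26) = 1/(-227088 - 11310) = 1/(-238398) = -1/238398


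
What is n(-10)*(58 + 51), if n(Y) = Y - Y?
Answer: 0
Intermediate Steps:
n(Y) = 0
n(-10)*(58 + 51) = 0*(58 + 51) = 0*109 = 0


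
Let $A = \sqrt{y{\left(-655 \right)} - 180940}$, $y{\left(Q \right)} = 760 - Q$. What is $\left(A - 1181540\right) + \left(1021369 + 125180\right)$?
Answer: $-34991 + 5 i \sqrt{7181} \approx -34991.0 + 423.7 i$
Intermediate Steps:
$A = 5 i \sqrt{7181}$ ($A = \sqrt{\left(760 - -655\right) - 180940} = \sqrt{\left(760 + 655\right) - 180940} = \sqrt{1415 - 180940} = \sqrt{-179525} = 5 i \sqrt{7181} \approx 423.7 i$)
$\left(A - 1181540\right) + \left(1021369 + 125180\right) = \left(5 i \sqrt{7181} - 1181540\right) + \left(1021369 + 125180\right) = \left(5 i \sqrt{7181} - 1181540\right) + 1146549 = \left(-1181540 + 5 i \sqrt{7181}\right) + 1146549 = -34991 + 5 i \sqrt{7181}$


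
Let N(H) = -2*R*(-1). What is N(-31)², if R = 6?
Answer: 144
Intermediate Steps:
N(H) = 12 (N(H) = -2*6*(-1) = -12*(-1) = 12)
N(-31)² = 12² = 144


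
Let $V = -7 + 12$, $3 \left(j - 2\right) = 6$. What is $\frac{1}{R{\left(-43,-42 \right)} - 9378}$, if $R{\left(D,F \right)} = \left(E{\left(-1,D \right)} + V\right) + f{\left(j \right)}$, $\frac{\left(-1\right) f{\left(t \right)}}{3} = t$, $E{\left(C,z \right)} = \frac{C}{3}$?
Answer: $- \frac{3}{28156} \approx -0.00010655$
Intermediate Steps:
$j = 4$ ($j = 2 + \frac{1}{3} \cdot 6 = 2 + 2 = 4$)
$E{\left(C,z \right)} = \frac{C}{3}$ ($E{\left(C,z \right)} = C \frac{1}{3} = \frac{C}{3}$)
$f{\left(t \right)} = - 3 t$
$V = 5$
$R{\left(D,F \right)} = - \frac{22}{3}$ ($R{\left(D,F \right)} = \left(\frac{1}{3} \left(-1\right) + 5\right) - 12 = \left(- \frac{1}{3} + 5\right) - 12 = \frac{14}{3} - 12 = - \frac{22}{3}$)
$\frac{1}{R{\left(-43,-42 \right)} - 9378} = \frac{1}{- \frac{22}{3} - 9378} = \frac{1}{- \frac{28156}{3}} = - \frac{3}{28156}$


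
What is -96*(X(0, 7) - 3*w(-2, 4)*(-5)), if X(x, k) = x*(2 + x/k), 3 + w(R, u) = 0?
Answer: 4320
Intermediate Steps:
w(R, u) = -3 (w(R, u) = -3 + 0 = -3)
-96*(X(0, 7) - 3*w(-2, 4)*(-5)) = -96*(0*(0 + 2*7)/7 - 3*(-3)*(-5)) = -96*(0*(1/7)*(0 + 14) + 9*(-5)) = -96*(0*(1/7)*14 - 45) = -96*(0 - 45) = -96*(-45) = 4320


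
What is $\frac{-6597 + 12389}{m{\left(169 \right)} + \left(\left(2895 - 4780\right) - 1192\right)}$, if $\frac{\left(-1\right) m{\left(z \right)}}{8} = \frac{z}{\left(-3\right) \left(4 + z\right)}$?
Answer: $- \frac{3006048}{1595611} \approx -1.8839$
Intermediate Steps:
$m{\left(z \right)} = - \frac{8 z}{-12 - 3 z}$ ($m{\left(z \right)} = - 8 \frac{z}{\left(-3\right) \left(4 + z\right)} = - 8 \frac{z}{-12 - 3 z} = - \frac{8 z}{-12 - 3 z}$)
$\frac{-6597 + 12389}{m{\left(169 \right)} + \left(\left(2895 - 4780\right) - 1192\right)} = \frac{-6597 + 12389}{\frac{8}{3} \cdot 169 \frac{1}{4 + 169} + \left(\left(2895 - 4780\right) - 1192\right)} = \frac{5792}{\frac{8}{3} \cdot 169 \cdot \frac{1}{173} - 3077} = \frac{5792}{\frac{1352}{519} - 3077} = \frac{5792}{- \frac{1595611}{519}} = 5792 \left(- \frac{519}{1595611}\right) = - \frac{3006048}{1595611}$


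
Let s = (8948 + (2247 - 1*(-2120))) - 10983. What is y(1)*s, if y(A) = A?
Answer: 2332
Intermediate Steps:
s = 2332 (s = (8948 + (2247 + 2120)) - 10983 = (8948 + 4367) - 10983 = 13315 - 10983 = 2332)
y(1)*s = 1*2332 = 2332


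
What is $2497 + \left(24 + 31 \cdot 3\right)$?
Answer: $2614$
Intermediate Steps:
$2497 + \left(24 + 31 \cdot 3\right) = 2497 + \left(24 + 93\right) = 2497 + 117 = 2614$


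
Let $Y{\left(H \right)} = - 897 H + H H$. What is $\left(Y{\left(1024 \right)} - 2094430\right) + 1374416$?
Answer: $-589966$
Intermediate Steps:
$Y{\left(H \right)} = H^{2} - 897 H$ ($Y{\left(H \right)} = - 897 H + H^{2} = H^{2} - 897 H$)
$\left(Y{\left(1024 \right)} - 2094430\right) + 1374416 = \left(1024 \left(-897 + 1024\right) - 2094430\right) + 1374416 = \left(1024 \cdot 127 - 2094430\right) + 1374416 = \left(130048 - 2094430\right) + 1374416 = -1964382 + 1374416 = -589966$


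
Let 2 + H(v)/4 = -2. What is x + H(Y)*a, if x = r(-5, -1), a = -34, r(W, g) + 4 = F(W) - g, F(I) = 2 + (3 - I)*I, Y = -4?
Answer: 503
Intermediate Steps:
H(v) = -16 (H(v) = -8 + 4*(-2) = -8 - 8 = -16)
F(I) = 2 + I*(3 - I)
r(W, g) = -2 - g - W² + 3*W (r(W, g) = -4 + ((2 - W² + 3*W) - g) = -4 + (2 - g - W² + 3*W) = -2 - g - W² + 3*W)
x = -41 (x = -2 - 1*(-1) - 1*(-5)² + 3*(-5) = -2 + 1 - 1*25 - 15 = -2 + 1 - 25 - 15 = -41)
x + H(Y)*a = -41 - 16*(-34) = -41 + 544 = 503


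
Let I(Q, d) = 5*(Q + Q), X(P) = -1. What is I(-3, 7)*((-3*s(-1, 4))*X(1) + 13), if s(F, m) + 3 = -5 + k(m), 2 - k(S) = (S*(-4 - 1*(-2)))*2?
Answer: -1290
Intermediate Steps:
k(S) = 2 + 4*S (k(S) = 2 - S*(-4 - 1*(-2))*2 = 2 - S*(-4 + 2)*2 = 2 - S*(-2)*2 = 2 - (-2*S)*2 = 2 - (-4)*S = 2 + 4*S)
s(F, m) = -6 + 4*m (s(F, m) = -3 + (-5 + (2 + 4*m)) = -3 + (-3 + 4*m) = -6 + 4*m)
I(Q, d) = 10*Q (I(Q, d) = 5*(2*Q) = 10*Q)
I(-3, 7)*((-3*s(-1, 4))*X(1) + 13) = (10*(-3))*(-3*(-6 + 4*4)*(-1) + 13) = -30*(-3*(-6 + 16)*(-1) + 13) = -30*(-3*10*(-1) + 13) = -30*(-30*(-1) + 13) = -30*(30 + 13) = -30*43 = -1290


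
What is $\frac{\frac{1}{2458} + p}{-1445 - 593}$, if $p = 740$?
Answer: $- \frac{1818921}{5009404} \approx -0.3631$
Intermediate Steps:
$\frac{\frac{1}{2458} + p}{-1445 - 593} = \frac{\frac{1}{2458} + 740}{-1445 - 593} = \frac{\frac{1}{2458} + 740}{-2038} = \frac{1818921}{2458} \left(- \frac{1}{2038}\right) = - \frac{1818921}{5009404}$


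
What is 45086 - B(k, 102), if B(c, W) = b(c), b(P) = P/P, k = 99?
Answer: 45085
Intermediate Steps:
b(P) = 1
B(c, W) = 1
45086 - B(k, 102) = 45086 - 1*1 = 45086 - 1 = 45085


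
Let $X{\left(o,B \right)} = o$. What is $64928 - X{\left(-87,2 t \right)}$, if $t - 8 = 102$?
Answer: $65015$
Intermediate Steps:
$t = 110$ ($t = 8 + 102 = 110$)
$64928 - X{\left(-87,2 t \right)} = 64928 - -87 = 64928 + 87 = 65015$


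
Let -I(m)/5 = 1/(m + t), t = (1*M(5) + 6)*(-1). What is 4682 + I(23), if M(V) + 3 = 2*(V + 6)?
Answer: 9369/2 ≈ 4684.5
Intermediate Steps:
M(V) = 9 + 2*V (M(V) = -3 + 2*(V + 6) = -3 + 2*(6 + V) = -3 + (12 + 2*V) = 9 + 2*V)
t = -25 (t = (1*(9 + 2*5) + 6)*(-1) = (1*(9 + 10) + 6)*(-1) = (1*19 + 6)*(-1) = (19 + 6)*(-1) = 25*(-1) = -25)
I(m) = -5/(-25 + m) (I(m) = -5/(m - 25) = -5/(-25 + m))
4682 + I(23) = 4682 - 5/(-25 + 23) = 4682 - 5/(-2) = 4682 - 5*(-½) = 4682 + 5/2 = 9369/2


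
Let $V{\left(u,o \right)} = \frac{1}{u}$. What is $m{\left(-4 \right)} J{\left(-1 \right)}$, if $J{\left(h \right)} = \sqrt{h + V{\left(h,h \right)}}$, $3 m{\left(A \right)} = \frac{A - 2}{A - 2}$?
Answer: $\frac{i \sqrt{2}}{3} \approx 0.4714 i$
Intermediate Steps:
$m{\left(A \right)} = \frac{1}{3}$ ($m{\left(A \right)} = \frac{\left(A - 2\right) \frac{1}{A - 2}}{3} = \frac{\left(-2 + A\right) \frac{1}{-2 + A}}{3} = \frac{1}{3} \cdot 1 = \frac{1}{3}$)
$J{\left(h \right)} = \sqrt{h + \frac{1}{h}}$
$m{\left(-4 \right)} J{\left(-1 \right)} = \frac{\sqrt{-1 + \frac{1}{-1}}}{3} = \frac{\sqrt{-1 - 1}}{3} = \frac{\sqrt{-2}}{3} = \frac{i \sqrt{2}}{3}$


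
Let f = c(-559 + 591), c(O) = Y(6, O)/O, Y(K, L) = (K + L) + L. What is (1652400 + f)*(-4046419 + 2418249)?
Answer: -21523133356975/8 ≈ -2.6904e+12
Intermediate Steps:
Y(K, L) = K + 2*L
c(O) = (6 + 2*O)/O
f = 35/16 (f = 2 + 6/(-559 + 591) = 2 + 6/32 = 2 + 6*(1/32) = 2 + 3/16 = 35/16 ≈ 2.1875)
(1652400 + f)*(-4046419 + 2418249) = (1652400 + 35/16)*(-4046419 + 2418249) = (26438435/16)*(-1628170) = -21523133356975/8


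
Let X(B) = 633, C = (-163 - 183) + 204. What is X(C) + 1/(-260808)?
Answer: 165091463/260808 ≈ 633.00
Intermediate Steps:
C = -142 (C = -346 + 204 = -142)
X(C) + 1/(-260808) = 633 + 1/(-260808) = 633 - 1/260808 = 165091463/260808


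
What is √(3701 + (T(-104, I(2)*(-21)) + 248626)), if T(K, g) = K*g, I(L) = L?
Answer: √256695 ≈ 506.65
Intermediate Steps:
√(3701 + (T(-104, I(2)*(-21)) + 248626)) = √(3701 + (-208*(-21) + 248626)) = √(3701 + (-104*(-42) + 248626)) = √(3701 + (4368 + 248626)) = √(3701 + 252994) = √256695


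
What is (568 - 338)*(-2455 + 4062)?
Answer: 369610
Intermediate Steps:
(568 - 338)*(-2455 + 4062) = 230*1607 = 369610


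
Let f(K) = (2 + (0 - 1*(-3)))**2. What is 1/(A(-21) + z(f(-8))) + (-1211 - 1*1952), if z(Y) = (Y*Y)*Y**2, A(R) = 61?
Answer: -1235739817/390686 ≈ -3163.0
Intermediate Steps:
f(K) = 25 (f(K) = (2 + (0 + 3))**2 = (2 + 3)**2 = 5**2 = 25)
z(Y) = Y**4 (z(Y) = Y**2*Y**2 = Y**4)
1/(A(-21) + z(f(-8))) + (-1211 - 1*1952) = 1/(61 + 25**4) + (-1211 - 1*1952) = 1/(61 + 390625) + (-1211 - 1952) = 1/390686 - 3163 = -1235739817/390686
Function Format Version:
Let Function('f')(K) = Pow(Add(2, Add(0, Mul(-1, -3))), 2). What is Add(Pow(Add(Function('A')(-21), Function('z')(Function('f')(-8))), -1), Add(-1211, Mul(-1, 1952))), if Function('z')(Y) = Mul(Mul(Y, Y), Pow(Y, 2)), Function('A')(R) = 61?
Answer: Rational(-1235739817, 390686) ≈ -3163.0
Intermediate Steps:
Function('f')(K) = 25 (Function('f')(K) = Pow(Add(2, Add(0, 3)), 2) = Pow(Add(2, 3), 2) = Pow(5, 2) = 25)
Function('z')(Y) = Pow(Y, 4) (Function('z')(Y) = Mul(Pow(Y, 2), Pow(Y, 2)) = Pow(Y, 4))
Add(Pow(Add(Function('A')(-21), Function('z')(Function('f')(-8))), -1), Add(-1211, Mul(-1, 1952))) = Add(Pow(Add(61, Pow(25, 4)), -1), Add(-1211, Mul(-1, 1952))) = Add(Pow(Add(61, 390625), -1), Add(-1211, -1952)) = Add(Pow(390686, -1), -3163) = Add(Rational(1, 390686), -3163) = Rational(-1235739817, 390686)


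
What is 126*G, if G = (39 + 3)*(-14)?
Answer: -74088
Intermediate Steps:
G = -588 (G = 42*(-14) = -588)
126*G = 126*(-588) = -74088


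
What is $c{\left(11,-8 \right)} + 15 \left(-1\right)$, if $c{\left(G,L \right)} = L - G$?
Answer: $-34$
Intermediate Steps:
$c{\left(11,-8 \right)} + 15 \left(-1\right) = \left(-8 - 11\right) + 15 \left(-1\right) = \left(-8 - 11\right) - 15 = -19 - 15 = -34$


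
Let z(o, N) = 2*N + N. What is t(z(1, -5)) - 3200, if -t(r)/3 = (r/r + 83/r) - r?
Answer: -16157/5 ≈ -3231.4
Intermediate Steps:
z(o, N) = 3*N
t(r) = -3 - 249/r + 3*r (t(r) = -3*((r/r + 83/r) - r) = -3*((1 + 83/r) - r) = -3*(1 - r + 83/r) = -3 - 249/r + 3*r)
t(z(1, -5)) - 3200 = (-3 - 249/(3*(-5)) + 3*(3*(-5))) - 3200 = (-3 - 249/(-15) + 3*(-15)) - 3200 = (-3 - 249*(-1/15) - 45) - 3200 = (-3 + 83/5 - 45) - 3200 = -157/5 - 3200 = -16157/5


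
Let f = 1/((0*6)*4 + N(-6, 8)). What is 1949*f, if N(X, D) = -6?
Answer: -1949/6 ≈ -324.83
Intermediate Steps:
f = -1/6 (f = 1/((0*6)*4 - 6) = 1/(0*4 - 6) = 1/(0 - 6) = 1/(-6) = -1/6 ≈ -0.16667)
1949*f = 1949*(-1/6) = -1949/6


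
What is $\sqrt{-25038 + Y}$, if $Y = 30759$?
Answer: $\sqrt{5721} \approx 75.637$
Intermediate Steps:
$\sqrt{-25038 + Y} = \sqrt{-25038 + 30759} = \sqrt{5721}$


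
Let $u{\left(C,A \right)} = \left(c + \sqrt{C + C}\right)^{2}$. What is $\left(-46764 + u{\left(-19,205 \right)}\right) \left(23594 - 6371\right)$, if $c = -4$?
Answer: $-805795278 - 137784 i \sqrt{38} \approx -8.0579 \cdot 10^{8} - 8.4936 \cdot 10^{5} i$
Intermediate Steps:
$u{\left(C,A \right)} = \left(-4 + \sqrt{2} \sqrt{C}\right)^{2}$ ($u{\left(C,A \right)} = \left(-4 + \sqrt{C + C}\right)^{2} = \left(-4 + \sqrt{2 C}\right)^{2} = \left(-4 + \sqrt{2} \sqrt{C}\right)^{2}$)
$\left(-46764 + u{\left(-19,205 \right)}\right) \left(23594 - 6371\right) = \left(-46764 + \left(-4 + \sqrt{2} \sqrt{-19}\right)^{2}\right) \left(23594 - 6371\right) = \left(-46764 + \left(-4 + \sqrt{2} i \sqrt{19}\right)^{2}\right) 17223 = \left(-46764 + \left(-4 + i \sqrt{38}\right)^{2}\right) 17223 = -805416372 + 17223 \left(-4 + i \sqrt{38}\right)^{2}$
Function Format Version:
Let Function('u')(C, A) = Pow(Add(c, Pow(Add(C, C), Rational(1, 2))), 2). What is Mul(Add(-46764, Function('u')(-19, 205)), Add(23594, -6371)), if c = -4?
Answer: Add(-805795278, Mul(-137784, I, Pow(38, Rational(1, 2)))) ≈ Add(-8.0579e+8, Mul(-8.4936e+5, I))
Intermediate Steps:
Function('u')(C, A) = Pow(Add(-4, Mul(Pow(2, Rational(1, 2)), Pow(C, Rational(1, 2)))), 2) (Function('u')(C, A) = Pow(Add(-4, Pow(Add(C, C), Rational(1, 2))), 2) = Pow(Add(-4, Pow(Mul(2, C), Rational(1, 2))), 2) = Pow(Add(-4, Mul(Pow(2, Rational(1, 2)), Pow(C, Rational(1, 2)))), 2))
Mul(Add(-46764, Function('u')(-19, 205)), Add(23594, -6371)) = Mul(Add(-46764, Pow(Add(-4, Mul(Pow(2, Rational(1, 2)), Pow(-19, Rational(1, 2)))), 2)), Add(23594, -6371)) = Mul(Add(-46764, Pow(Add(-4, Mul(Pow(2, Rational(1, 2)), Mul(I, Pow(19, Rational(1, 2))))), 2)), 17223) = Mul(Add(-46764, Pow(Add(-4, Mul(I, Pow(38, Rational(1, 2)))), 2)), 17223) = Add(-805416372, Mul(17223, Pow(Add(-4, Mul(I, Pow(38, Rational(1, 2)))), 2)))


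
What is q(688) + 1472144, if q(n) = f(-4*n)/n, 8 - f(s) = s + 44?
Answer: 253209447/172 ≈ 1.4721e+6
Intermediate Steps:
f(s) = -36 - s (f(s) = 8 - (s + 44) = 8 - (44 + s) = 8 + (-44 - s) = -36 - s)
q(n) = (-36 + 4*n)/n (q(n) = (-36 - (-4)*n)/n = (-36 + 4*n)/n)
q(688) + 1472144 = (4 - 36/688) + 1472144 = (4 - 36*1/688) + 1472144 = (4 - 9/172) + 1472144 = 679/172 + 1472144 = 253209447/172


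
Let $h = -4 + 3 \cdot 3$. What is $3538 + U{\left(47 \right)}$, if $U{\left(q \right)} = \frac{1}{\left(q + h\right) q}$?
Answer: $\frac{8646873}{2444} \approx 3538.0$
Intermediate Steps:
$h = 5$ ($h = -4 + 9 = 5$)
$U{\left(q \right)} = \frac{1}{q \left(5 + q\right)}$ ($U{\left(q \right)} = \frac{1}{\left(q + 5\right) q} = \frac{1}{\left(5 + q\right) q} = \frac{1}{q \left(5 + q\right)}$)
$3538 + U{\left(47 \right)} = 3538 + \frac{1}{47 \left(5 + 47\right)} = 3538 + \frac{1}{47 \cdot 52} = 3538 + \frac{1}{47} \cdot \frac{1}{52} = 3538 + \frac{1}{2444} = \frac{8646873}{2444}$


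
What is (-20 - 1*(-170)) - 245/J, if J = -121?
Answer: 18395/121 ≈ 152.02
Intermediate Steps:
(-20 - 1*(-170)) - 245/J = (-20 - 1*(-170)) - 245/(-121) = (-20 + 170) - 245*(-1)/121 = 150 - 1*(-245/121) = 150 + 245/121 = 18395/121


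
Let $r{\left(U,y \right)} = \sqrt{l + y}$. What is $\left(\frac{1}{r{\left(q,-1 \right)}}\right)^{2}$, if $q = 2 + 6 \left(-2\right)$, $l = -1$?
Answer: $- \frac{1}{2} \approx -0.5$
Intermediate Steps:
$q = -10$ ($q = 2 - 12 = -10$)
$r{\left(U,y \right)} = \sqrt{-1 + y}$
$\left(\frac{1}{r{\left(q,-1 \right)}}\right)^{2} = \left(\frac{1}{\sqrt{-1 - 1}}\right)^{2} = \left(\frac{1}{\sqrt{-2}}\right)^{2} = \left(\frac{1}{i \sqrt{2}}\right)^{2} = \left(- \frac{i \sqrt{2}}{2}\right)^{2} = - \frac{1}{2}$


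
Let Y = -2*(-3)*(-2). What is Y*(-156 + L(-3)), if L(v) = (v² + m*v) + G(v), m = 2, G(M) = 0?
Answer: 1836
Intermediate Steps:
L(v) = v² + 2*v (L(v) = (v² + 2*v) + 0 = v² + 2*v)
Y = -12 (Y = 6*(-2) = -12)
Y*(-156 + L(-3)) = -12*(-156 - 3*(2 - 3)) = -12*(-156 - 3*(-1)) = -12*(-156 + 3) = -12*(-153) = 1836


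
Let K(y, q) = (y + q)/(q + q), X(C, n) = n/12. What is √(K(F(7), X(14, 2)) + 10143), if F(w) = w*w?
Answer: √41162/2 ≈ 101.44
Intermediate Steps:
X(C, n) = n/12 (X(C, n) = n*(1/12) = n/12)
F(w) = w²
K(y, q) = (q + y)/(2*q) (K(y, q) = (q + y)/((2*q)) = (q + y)*(1/(2*q)) = (q + y)/(2*q))
√(K(F(7), X(14, 2)) + 10143) = √(((1/12)*2 + 7²)/(2*(((1/12)*2))) + 10143) = √((⅙ + 49)/(2*(⅙)) + 10143) = √((½)*6*(295/6) + 10143) = √(295/2 + 10143) = √(20581/2) = √41162/2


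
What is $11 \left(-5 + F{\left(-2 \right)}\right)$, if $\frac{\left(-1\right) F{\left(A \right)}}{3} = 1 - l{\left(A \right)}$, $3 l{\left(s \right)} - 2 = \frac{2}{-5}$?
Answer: $- \frac{352}{5} \approx -70.4$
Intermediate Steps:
$l{\left(s \right)} = \frac{8}{15}$ ($l{\left(s \right)} = \frac{2}{3} + \frac{2 \frac{1}{-5}}{3} = \frac{2}{3} + \frac{2 \left(- \frac{1}{5}\right)}{3} = \frac{2}{3} + \frac{1}{3} \left(- \frac{2}{5}\right) = \frac{2}{3} - \frac{2}{15} = \frac{8}{15}$)
$F{\left(A \right)} = - \frac{7}{5}$ ($F{\left(A \right)} = - 3 \left(1 - \frac{8}{15}\right) = \left(-3\right) \frac{7}{15} = - \frac{7}{5}$)
$11 \left(-5 + F{\left(-2 \right)}\right) = 11 \left(-5 - \frac{7}{5}\right) = 11 \left(- \frac{32}{5}\right) = - \frac{352}{5}$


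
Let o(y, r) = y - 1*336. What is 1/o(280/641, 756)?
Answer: -641/215096 ≈ -0.0029801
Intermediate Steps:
o(y, r) = -336 + y (o(y, r) = y - 336 = -336 + y)
1/o(280/641, 756) = 1/(-336 + 280/641) = 1/(-215096/641) = -641/215096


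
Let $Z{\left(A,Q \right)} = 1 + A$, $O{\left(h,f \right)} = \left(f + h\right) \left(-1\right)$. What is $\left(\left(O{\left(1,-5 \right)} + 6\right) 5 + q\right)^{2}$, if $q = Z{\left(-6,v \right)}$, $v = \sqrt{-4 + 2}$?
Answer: $2025$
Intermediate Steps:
$v = i \sqrt{2}$ ($v = \sqrt{-2} = i \sqrt{2} \approx 1.4142 i$)
$O{\left(h,f \right)} = - f - h$
$q = -5$ ($q = 1 - 6 = -5$)
$\left(\left(O{\left(1,-5 \right)} + 6\right) 5 + q\right)^{2} = \left(\left(\left(\left(-1\right) \left(-5\right) - 1\right) + 6\right) 5 - 5\right)^{2} = \left(\left(\left(5 - 1\right) + 6\right) 5 - 5\right)^{2} = \left(\left(4 + 6\right) 5 - 5\right)^{2} = \left(10 \cdot 5 - 5\right)^{2} = \left(50 - 5\right)^{2} = 45^{2} = 2025$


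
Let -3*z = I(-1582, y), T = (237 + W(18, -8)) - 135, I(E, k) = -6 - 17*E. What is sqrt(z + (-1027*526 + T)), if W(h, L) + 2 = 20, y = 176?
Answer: I*sqrt(4941402)/3 ≈ 740.98*I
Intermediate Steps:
W(h, L) = 18 (W(h, L) = -2 + 20 = 18)
T = 120 (T = (237 + 18) - 135 = 255 - 135 = 120)
z = -26888/3 (z = -(-6 - 17*(-1582))/3 = -(-6 + 26894)/3 = -1/3*26888 = -26888/3 ≈ -8962.7)
sqrt(z + (-1027*526 + T)) = sqrt(-26888/3 + (-1027*526 + 120)) = sqrt(-26888/3 + (-540202 + 120)) = sqrt(-26888/3 - 540082) = sqrt(-1647134/3) = I*sqrt(4941402)/3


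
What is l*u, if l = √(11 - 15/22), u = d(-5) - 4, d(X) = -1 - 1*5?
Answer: -5*√4994/11 ≈ -32.122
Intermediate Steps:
d(X) = -6 (d(X) = -1 - 5 = -6)
u = -10 (u = -6 - 4 = -10)
l = √4994/22 (l = √(11 - 15*1/22) = √(11 - 15/22) = √(227/22) = √4994/22 ≈ 3.2122)
l*u = (√4994/22)*(-10) = -5*√4994/11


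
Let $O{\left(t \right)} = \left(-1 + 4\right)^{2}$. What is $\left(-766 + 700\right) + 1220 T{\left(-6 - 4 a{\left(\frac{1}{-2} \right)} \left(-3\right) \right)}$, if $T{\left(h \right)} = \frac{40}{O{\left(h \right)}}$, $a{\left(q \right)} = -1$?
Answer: $\frac{48206}{9} \approx 5356.2$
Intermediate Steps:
$O{\left(t \right)} = 9$ ($O{\left(t \right)} = 3^{2} = 9$)
$T{\left(h \right)} = \frac{40}{9}$
$\left(-766 + 700\right) + 1220 T{\left(-6 - 4 a{\left(\frac{1}{-2} \right)} \left(-3\right) \right)} = \left(-766 + 700\right) + 1220 \cdot \frac{40}{9} = -66 + \frac{48800}{9} = \frac{48206}{9}$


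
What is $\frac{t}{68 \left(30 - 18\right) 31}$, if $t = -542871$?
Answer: $- \frac{180957}{8432} \approx -21.461$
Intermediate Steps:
$\frac{t}{68 \left(30 - 18\right) 31} = - \frac{542871}{68 \left(30 - 18\right) 31} = - \frac{542871}{68 \cdot 12 \cdot 31} = - \frac{542871}{816 \cdot 31} = - \frac{542871}{25296} = \left(-542871\right) \frac{1}{25296} = - \frac{180957}{8432}$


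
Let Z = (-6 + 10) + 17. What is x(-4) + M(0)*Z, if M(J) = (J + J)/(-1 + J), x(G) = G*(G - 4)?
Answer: 32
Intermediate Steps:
x(G) = G*(-4 + G)
Z = 21 (Z = 4 + 17 = 21)
M(J) = 2*J/(-1 + J) (M(J) = (2*J)/(-1 + J) = 2*J/(-1 + J))
x(-4) + M(0)*Z = -4*(-4 - 4) + (2*0/(-1 + 0))*21 = -4*(-8) + (2*0/(-1))*21 = 32 + (2*0*(-1))*21 = 32 + 0*21 = 32 + 0 = 32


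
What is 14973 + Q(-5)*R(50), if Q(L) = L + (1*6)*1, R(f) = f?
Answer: 15023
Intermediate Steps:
Q(L) = 6 + L (Q(L) = L + 6*1 = L + 6 = 6 + L)
14973 + Q(-5)*R(50) = 14973 + (6 - 5)*50 = 14973 + 1*50 = 14973 + 50 = 15023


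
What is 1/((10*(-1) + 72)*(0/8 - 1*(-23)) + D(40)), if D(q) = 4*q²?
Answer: 1/7826 ≈ 0.00012778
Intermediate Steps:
1/((10*(-1) + 72)*(0/8 - 1*(-23)) + D(40)) = 1/((10*(-1) + 72)*(0/8 - 1*(-23)) + 4*40²) = 1/((-10 + 72)*(0*(⅛) + 23) + 4*1600) = 1/(62*(0 + 23) + 6400) = 1/(62*23 + 6400) = 1/(1426 + 6400) = 1/7826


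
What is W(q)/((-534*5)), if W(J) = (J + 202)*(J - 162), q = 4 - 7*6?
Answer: 3280/267 ≈ 12.285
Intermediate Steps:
q = -38 (q = 4 - 42 = -38)
W(J) = (-162 + J)*(202 + J) (W(J) = (202 + J)*(-162 + J) = (-162 + J)*(202 + J))
W(q)/((-534*5)) = (-32724 + (-38)² + 40*(-38))/((-534*5)) = (-32724 + 1444 - 1520)/(-2670) = -32800*(-1/2670) = 3280/267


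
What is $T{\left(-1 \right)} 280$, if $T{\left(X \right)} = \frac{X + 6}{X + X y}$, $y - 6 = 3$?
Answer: $-140$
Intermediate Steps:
$y = 9$ ($y = 6 + 3 = 9$)
$T{\left(X \right)} = \frac{6 + X}{10 X}$ ($T{\left(X \right)} = \frac{X + 6}{X + X 9} = \frac{6 + X}{X + 9 X} = \frac{6 + X}{10 X}$)
$T{\left(-1 \right)} 280 = \frac{6 - 1}{10 \left(-1\right)} 280 = \frac{1}{10} \left(-1\right) 5 \cdot 280 = \left(- \frac{1}{2}\right) 280 = -140$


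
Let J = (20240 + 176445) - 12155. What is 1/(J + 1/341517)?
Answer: 341517/63020132011 ≈ 5.4192e-6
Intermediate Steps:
J = 184530 (J = 196685 - 12155 = 184530)
1/(J + 1/341517) = 1/(184530 + 1/341517) = 1/(63020132011/341517) = 341517/63020132011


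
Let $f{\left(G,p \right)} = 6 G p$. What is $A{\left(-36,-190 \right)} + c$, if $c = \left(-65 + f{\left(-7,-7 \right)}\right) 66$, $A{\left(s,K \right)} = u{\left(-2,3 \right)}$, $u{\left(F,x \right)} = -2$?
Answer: $15112$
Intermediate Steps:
$f{\left(G,p \right)} = 6 G p$
$A{\left(s,K \right)} = -2$
$c = 15114$ ($c = \left(-65 + 6 \left(-7\right) \left(-7\right)\right) 66 = \left(-65 + 294\right) 66 = 229 \cdot 66 = 15114$)
$A{\left(-36,-190 \right)} + c = -2 + 15114 = 15112$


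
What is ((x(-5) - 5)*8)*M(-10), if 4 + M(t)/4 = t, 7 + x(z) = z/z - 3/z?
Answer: 23296/5 ≈ 4659.2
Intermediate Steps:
x(z) = -6 - 3/z (x(z) = -7 + (z/z - 3/z) = -7 + (1 - 3/z) = -6 - 3/z)
M(t) = -16 + 4*t
((x(-5) - 5)*8)*M(-10) = (((-6 - 3/(-5)) - 5)*8)*(-16 + 4*(-10)) = (((-6 - 3*(-⅕)) - 5)*8)*(-16 - 40) = (((-6 + ⅗) - 5)*8)*(-56) = ((-27/5 - 5)*8)*(-56) = -52/5*8*(-56) = -416/5*(-56) = 23296/5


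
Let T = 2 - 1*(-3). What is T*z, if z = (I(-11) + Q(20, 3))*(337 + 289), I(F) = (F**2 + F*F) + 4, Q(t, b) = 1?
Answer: 773110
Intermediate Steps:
T = 5 (T = 2 + 3 = 5)
I(F) = 4 + 2*F**2 (I(F) = (F**2 + F**2) + 4 = 2*F**2 + 4 = 4 + 2*F**2)
z = 154622 (z = ((4 + 2*(-11)**2) + 1)*(337 + 289) = ((4 + 2*121) + 1)*626 = ((4 + 242) + 1)*626 = (246 + 1)*626 = 247*626 = 154622)
T*z = 5*154622 = 773110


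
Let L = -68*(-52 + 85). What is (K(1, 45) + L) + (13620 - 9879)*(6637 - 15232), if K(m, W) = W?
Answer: -32156094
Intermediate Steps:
L = -2244 (L = -68*33 = -2244)
(K(1, 45) + L) + (13620 - 9879)*(6637 - 15232) = (45 - 2244) + (13620 - 9879)*(6637 - 15232) = -2199 + 3741*(-8595) = -2199 - 32153895 = -32156094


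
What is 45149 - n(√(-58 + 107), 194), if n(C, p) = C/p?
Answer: 8758899/194 ≈ 45149.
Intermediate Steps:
45149 - n(√(-58 + 107), 194) = 45149 - √(-58 + 107)/194 = 45149 - √49/194 = 45149 - 7/194 = 8758899/194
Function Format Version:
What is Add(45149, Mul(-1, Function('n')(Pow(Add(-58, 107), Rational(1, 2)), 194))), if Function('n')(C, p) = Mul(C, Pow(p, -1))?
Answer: Rational(8758899, 194) ≈ 45149.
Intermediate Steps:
Add(45149, Mul(-1, Function('n')(Pow(Add(-58, 107), Rational(1, 2)), 194))) = Add(45149, Mul(-1, Mul(Pow(Add(-58, 107), Rational(1, 2)), Pow(194, -1)))) = Add(45149, Mul(-1, Mul(Pow(49, Rational(1, 2)), Rational(1, 194)))) = Add(45149, Mul(-1, Mul(7, Rational(1, 194)))) = Add(45149, Mul(-1, Rational(7, 194))) = Add(45149, Rational(-7, 194)) = Rational(8758899, 194)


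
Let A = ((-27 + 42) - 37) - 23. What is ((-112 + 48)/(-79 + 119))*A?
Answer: 72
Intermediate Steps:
A = -45 (A = (15 - 37) - 23 = -22 - 23 = -45)
((-112 + 48)/(-79 + 119))*A = ((-112 + 48)/(-79 + 119))*(-45) = -64/40*(-45) = -64*1/40*(-45) = -8/5*(-45) = 72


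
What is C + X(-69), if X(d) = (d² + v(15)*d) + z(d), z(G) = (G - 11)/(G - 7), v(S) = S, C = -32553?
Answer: -547693/19 ≈ -28826.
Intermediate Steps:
z(G) = (-11 + G)/(-7 + G)
X(d) = d² + 15*d + (-11 + d)/(-7 + d) (X(d) = (d² + 15*d) + (-11 + d)/(-7 + d) = d² + 15*d + (-11 + d)/(-7 + d))
C + X(-69) = -32553 + (-11 - 69 - 69*(-7 - 69)*(15 - 69))/(-7 - 69) = -32553 + (-11 - 69 - 69*(-76)*(-54))/(-76) = -32553 - (-11 - 69 - 283176)/76 = -32553 - 1/76*(-283256) = -32553 + 70814/19 = -547693/19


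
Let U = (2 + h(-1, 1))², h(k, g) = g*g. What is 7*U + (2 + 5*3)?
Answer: 80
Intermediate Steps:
h(k, g) = g²
U = 9 (U = (2 + 1²)² = (2 + 1)² = 3² = 9)
7*U + (2 + 5*3) = 7*9 + (2 + 5*3) = 63 + (2 + 15) = 63 + 17 = 80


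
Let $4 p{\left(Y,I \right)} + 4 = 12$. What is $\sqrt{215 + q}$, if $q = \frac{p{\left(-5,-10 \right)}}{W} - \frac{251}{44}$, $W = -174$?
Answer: $\frac{\sqrt{766690023}}{1914} \approx 14.467$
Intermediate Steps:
$p{\left(Y,I \right)} = 2$ ($p{\left(Y,I \right)} = -1 + \frac{1}{4} \cdot 12 = -1 + 3 = 2$)
$q = - \frac{21881}{3828}$ ($q = \frac{2}{-174} - \frac{251}{44} = 2 \left(- \frac{1}{174}\right) - \frac{251}{44} = - \frac{1}{87} - \frac{251}{44} = - \frac{21881}{3828} \approx -5.716$)
$\sqrt{215 + q} = \sqrt{215 - \frac{21881}{3828}} = \sqrt{\frac{801139}{3828}} = \frac{\sqrt{766690023}}{1914}$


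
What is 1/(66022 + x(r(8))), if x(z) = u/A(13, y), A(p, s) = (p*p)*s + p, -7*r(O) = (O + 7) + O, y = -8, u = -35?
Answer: 1339/88403493 ≈ 1.5146e-5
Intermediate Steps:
r(O) = -1 - 2*O/7 (r(O) = -((O + 7) + O)/7 = -((7 + O) + O)/7 = -(7 + 2*O)/7 = -1 - 2*O/7)
A(p, s) = p + s*p² (A(p, s) = p²*s + p = s*p² + p = p + s*p²)
x(z) = 35/1339 (x(z) = -35*1/(13*(1 + 13*(-8))) = -35*1/(13*(1 - 104)) = -35/(13*(-103)) = -35/(-1339) = -35*(-1/1339) = 35/1339)
1/(66022 + x(r(8))) = 1/(66022 + 35/1339) = 1/(88403493/1339) = 1339/88403493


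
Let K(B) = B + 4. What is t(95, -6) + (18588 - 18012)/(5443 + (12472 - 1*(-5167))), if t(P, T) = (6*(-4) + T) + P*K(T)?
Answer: -846244/3847 ≈ -219.98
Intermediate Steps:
K(B) = 4 + B
t(P, T) = -24 + T + P*(4 + T) (t(P, T) = (6*(-4) + T) + P*(4 + T) = (-24 + T) + P*(4 + T) = -24 + T + P*(4 + T))
t(95, -6) + (18588 - 18012)/(5443 + (12472 - 1*(-5167))) = (-24 - 6 + 95*(4 - 6)) + (18588 - 18012)/(5443 + (12472 - 1*(-5167))) = (-24 - 6 + 95*(-2)) + 576/(5443 + (12472 + 5167)) = (-24 - 6 - 190) + 576/(5443 + 17639) = -220 + 576/23082 = -220 + 576*(1/23082) = -220 + 96/3847 = -846244/3847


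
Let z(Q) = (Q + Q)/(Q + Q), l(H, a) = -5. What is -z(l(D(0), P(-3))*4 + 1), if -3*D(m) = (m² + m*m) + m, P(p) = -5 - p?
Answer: -1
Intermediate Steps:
D(m) = -2*m²/3 - m/3 (D(m) = -((m² + m*m) + m)/3 = -((m² + m²) + m)/3 = -(2*m² + m)/3 = -(m + 2*m²)/3 = -2*m²/3 - m/3)
z(Q) = 1 (z(Q) = (2*Q)/((2*Q)) = (2*Q)*(1/(2*Q)) = 1)
-z(l(D(0), P(-3))*4 + 1) = -1*1 = -1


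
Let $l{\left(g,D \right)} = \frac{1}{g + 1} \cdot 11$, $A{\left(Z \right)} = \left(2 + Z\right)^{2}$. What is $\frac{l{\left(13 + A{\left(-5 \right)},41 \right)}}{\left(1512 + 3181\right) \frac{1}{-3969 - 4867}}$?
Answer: $- \frac{97196}{107939} \approx -0.90047$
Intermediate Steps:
$l{\left(g,D \right)} = \frac{11}{1 + g}$ ($l{\left(g,D \right)} = \frac{1}{1 + g} 11 = \frac{11}{1 + g}$)
$\frac{l{\left(13 + A{\left(-5 \right)},41 \right)}}{\left(1512 + 3181\right) \frac{1}{-3969 - 4867}} = \frac{11 \frac{1}{1 + \left(13 + \left(2 - 5\right)^{2}\right)}}{\left(1512 + 3181\right) \frac{1}{-3969 - 4867}} = \frac{11 \frac{1}{1 + \left(13 + \left(-3\right)^{2}\right)}}{4693 \frac{1}{-8836}} = \frac{11 \frac{1}{1 + \left(13 + 9\right)}}{4693 \left(- \frac{1}{8836}\right)} = \frac{11 \frac{1}{1 + 22}}{- \frac{4693}{8836}} = \frac{11}{23} \left(- \frac{8836}{4693}\right) = - \frac{97196}{107939}$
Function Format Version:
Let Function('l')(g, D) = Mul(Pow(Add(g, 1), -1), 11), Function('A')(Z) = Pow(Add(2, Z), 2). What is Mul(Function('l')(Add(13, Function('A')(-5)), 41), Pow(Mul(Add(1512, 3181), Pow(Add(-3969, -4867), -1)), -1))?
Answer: Rational(-97196, 107939) ≈ -0.90047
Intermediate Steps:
Function('l')(g, D) = Mul(11, Pow(Add(1, g), -1)) (Function('l')(g, D) = Mul(Pow(Add(1, g), -1), 11) = Mul(11, Pow(Add(1, g), -1)))
Mul(Function('l')(Add(13, Function('A')(-5)), 41), Pow(Mul(Add(1512, 3181), Pow(Add(-3969, -4867), -1)), -1)) = Mul(Mul(11, Pow(Add(1, Add(13, Pow(Add(2, -5), 2))), -1)), Pow(Mul(Add(1512, 3181), Pow(Add(-3969, -4867), -1)), -1)) = Mul(Mul(11, Pow(Add(1, Add(13, Pow(-3, 2))), -1)), Pow(Mul(4693, Pow(-8836, -1)), -1)) = Mul(Mul(11, Pow(Add(1, Add(13, 9)), -1)), Pow(Mul(4693, Rational(-1, 8836)), -1)) = Mul(Mul(11, Pow(Add(1, 22), -1)), Pow(Rational(-4693, 8836), -1)) = Mul(Mul(11, Pow(23, -1)), Rational(-8836, 4693)) = Mul(Mul(11, Rational(1, 23)), Rational(-8836, 4693)) = Mul(Rational(11, 23), Rational(-8836, 4693)) = Rational(-97196, 107939)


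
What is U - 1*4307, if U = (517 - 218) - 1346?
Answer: -5354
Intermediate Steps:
U = -1047 (U = 299 - 1346 = -1047)
U - 1*4307 = -1047 - 1*4307 = -1047 - 4307 = -5354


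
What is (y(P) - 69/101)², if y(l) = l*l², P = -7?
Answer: 1204922944/10201 ≈ 1.1812e+5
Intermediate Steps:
y(l) = l³
(y(P) - 69/101)² = ((-7)³ - 69/101)² = (-343 - 69*1/101)² = (-343 - 69/101)² = (-34712/101)² = 1204922944/10201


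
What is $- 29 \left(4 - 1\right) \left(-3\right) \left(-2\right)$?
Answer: $-522$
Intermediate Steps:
$- 29 \left(4 - 1\right) \left(-3\right) \left(-2\right) = - 29 \cdot 3 \left(-3\right) \left(-2\right) = \left(-29\right) \left(-9\right) \left(-2\right) = 261 \left(-2\right) = -522$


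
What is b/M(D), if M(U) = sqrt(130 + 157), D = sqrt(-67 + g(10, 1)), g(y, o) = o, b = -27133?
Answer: -27133*sqrt(287)/287 ≈ -1601.6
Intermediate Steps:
D = I*sqrt(66) (D = sqrt(-67 + 1) = sqrt(-66) = I*sqrt(66) ≈ 8.124*I)
M(U) = sqrt(287)
b/M(D) = -27133*sqrt(287)/287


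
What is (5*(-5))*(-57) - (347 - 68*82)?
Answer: 6654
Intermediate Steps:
(5*(-5))*(-57) - (347 - 68*82) = -25*(-57) - (347 - 5576) = 1425 - 1*(-5229) = 1425 + 5229 = 6654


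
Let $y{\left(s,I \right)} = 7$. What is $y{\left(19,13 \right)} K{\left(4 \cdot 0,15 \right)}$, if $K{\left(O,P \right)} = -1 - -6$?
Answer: $35$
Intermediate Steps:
$K{\left(O,P \right)} = 5$ ($K{\left(O,P \right)} = -1 + 6 = 5$)
$y{\left(19,13 \right)} K{\left(4 \cdot 0,15 \right)} = 7 \cdot 5 = 35$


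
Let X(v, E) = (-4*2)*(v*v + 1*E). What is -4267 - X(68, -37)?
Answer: 32429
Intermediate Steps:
X(v, E) = -8*E - 8*v² (X(v, E) = -8*(v² + E) = -8*(E + v²) = -8*E - 8*v²)
-4267 - X(68, -37) = -4267 - (-8*(-37) - 8*68²) = -4267 - (296 - 8*4624) = -4267 - (296 - 36992) = -4267 - 1*(-36696) = -4267 + 36696 = 32429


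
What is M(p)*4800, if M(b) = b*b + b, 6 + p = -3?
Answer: 345600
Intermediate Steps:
p = -9 (p = -6 - 3 = -9)
M(b) = b + b**2 (M(b) = b**2 + b = b + b**2)
M(p)*4800 = -9*(1 - 9)*4800 = -9*(-8)*4800 = 72*4800 = 345600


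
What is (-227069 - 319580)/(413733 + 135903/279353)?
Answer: -152708038097/115577690652 ≈ -1.3213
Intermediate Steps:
(-227069 - 319580)/(413733 + 135903/279353) = -546649/(413733 + 135903*(1/279353)) = -546649/(413733 + 135903/279353) = -546649/115577690652/279353 = -546649*279353/115577690652 = -152708038097/115577690652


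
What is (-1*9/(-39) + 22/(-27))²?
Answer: 42025/123201 ≈ 0.34111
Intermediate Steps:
(-1*9/(-39) + 22/(-27))² = (-9*(-1/39) + 22*(-1/27))² = (3/13 - 22/27)² = (-205/351)² = 42025/123201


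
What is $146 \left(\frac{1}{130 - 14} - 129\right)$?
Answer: $- \frac{1092299}{58} \approx -18833.0$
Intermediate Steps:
$146 \left(\frac{1}{130 - 14} - 129\right) = 146 \left(\frac{1}{116} - 129\right) = 146 \left(- \frac{14963}{116}\right) = - \frac{1092299}{58}$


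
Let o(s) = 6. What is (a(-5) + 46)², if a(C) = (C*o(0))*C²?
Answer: 495616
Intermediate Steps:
a(C) = 6*C³ (a(C) = (C*6)*C² = (6*C)*C² = 6*C³)
(a(-5) + 46)² = (6*(-5)³ + 46)² = (6*(-125) + 46)² = (-750 + 46)² = (-704)² = 495616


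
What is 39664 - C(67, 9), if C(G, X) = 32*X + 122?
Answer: 39254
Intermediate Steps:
C(G, X) = 122 + 32*X
39664 - C(67, 9) = 39664 - (122 + 32*9) = 39664 - (122 + 288) = 39664 - 1*410 = 39664 - 410 = 39254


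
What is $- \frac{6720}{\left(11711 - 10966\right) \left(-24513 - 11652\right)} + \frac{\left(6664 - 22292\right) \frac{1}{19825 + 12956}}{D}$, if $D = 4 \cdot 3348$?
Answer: $\frac{42150619159}{197133816651660} \approx 0.00021382$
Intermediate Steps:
$D = 13392$
$- \frac{6720}{\left(11711 - 10966\right) \left(-24513 - 11652\right)} + \frac{\left(6664 - 22292\right) \frac{1}{19825 + 12956}}{D} = - \frac{6720}{\left(11711 - 10966\right) \left(-24513 - 11652\right)} + \frac{\left(6664 - 22292\right) \frac{1}{19825 + 12956}}{13392} = - \frac{6720}{745 \left(-36165\right)} + - \frac{15628}{32781} \cdot \frac{1}{13392} = - \frac{6720}{-26942925} + \left(-15628\right) \frac{1}{32781} \cdot \frac{1}{13392} = \left(-6720\right) \left(- \frac{1}{26942925}\right) - \frac{3907}{109750788} = \frac{448}{1796195} - \frac{3907}{109750788} = \frac{42150619159}{197133816651660}$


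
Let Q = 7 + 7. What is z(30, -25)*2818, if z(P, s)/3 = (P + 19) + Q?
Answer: 532602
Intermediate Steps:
Q = 14
z(P, s) = 99 + 3*P (z(P, s) = 3*((P + 19) + 14) = 3*((19 + P) + 14) = 3*(33 + P) = 99 + 3*P)
z(30, -25)*2818 = (99 + 3*30)*2818 = (99 + 90)*2818 = 189*2818 = 532602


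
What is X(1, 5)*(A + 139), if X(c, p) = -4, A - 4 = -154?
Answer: 44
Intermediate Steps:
A = -150 (A = 4 - 154 = -150)
X(1, 5)*(A + 139) = -4*(-150 + 139) = -4*(-11) = 44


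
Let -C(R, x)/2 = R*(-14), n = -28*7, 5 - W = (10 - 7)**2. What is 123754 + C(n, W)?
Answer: 118266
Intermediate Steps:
W = -4 (W = 5 - (10 - 7)**2 = 5 - 1*3**2 = 5 - 1*9 = 5 - 9 = -4)
n = -196
C(R, x) = 28*R (C(R, x) = -2*R*(-14) = -(-28)*R = 28*R)
123754 + C(n, W) = 123754 + 28*(-196) = 123754 - 5488 = 118266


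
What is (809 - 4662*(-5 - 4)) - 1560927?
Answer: -1518160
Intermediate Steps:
(809 - 4662*(-5 - 4)) - 1560927 = (809 - 4662*(-9)) - 1560927 = (809 - 518*(-81)) - 1560927 = (809 + 41958) - 1560927 = 42767 - 1560927 = -1518160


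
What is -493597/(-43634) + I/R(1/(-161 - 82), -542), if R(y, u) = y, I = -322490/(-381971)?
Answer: -3230841724693/16666922614 ≈ -193.85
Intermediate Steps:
I = 322490/381971 (I = -322490*(-1/381971) = 322490/381971 ≈ 0.84428)
-493597/(-43634) + I/R(1/(-161 - 82), -542) = -493597/(-43634) + 322490/(381971*(1/(-161 - 82))) = -493597*(-1/43634) + 322490/(381971*(1/(-243))) = 493597/43634 + 322490/(381971*(-1/243)) = 493597/43634 + (322490/381971)*(-243) = 493597/43634 - 78365070/381971 = -3230841724693/16666922614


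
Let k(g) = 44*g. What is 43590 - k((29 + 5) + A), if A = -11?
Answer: 42578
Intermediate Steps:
43590 - k((29 + 5) + A) = 43590 - 44*((29 + 5) - 11) = 43590 - 44*(34 - 11) = 43590 - 44*23 = 43590 - 1*1012 = 43590 - 1012 = 42578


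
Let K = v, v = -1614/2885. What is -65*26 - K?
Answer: -4874036/2885 ≈ -1689.4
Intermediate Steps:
v = -1614/2885 (v = -1614*1/2885 = -1614/2885 ≈ -0.55945)
K = -1614/2885 ≈ -0.55945
-65*26 - K = -65*26 - 1*(-1614/2885) = -1690 + 1614/2885 = -4874036/2885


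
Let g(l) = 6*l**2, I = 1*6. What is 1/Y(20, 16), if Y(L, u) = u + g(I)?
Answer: 1/232 ≈ 0.0043103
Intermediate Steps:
I = 6
Y(L, u) = 216 + u (Y(L, u) = u + 6*6**2 = u + 6*36 = u + 216 = 216 + u)
1/Y(20, 16) = 1/(216 + 16) = 1/232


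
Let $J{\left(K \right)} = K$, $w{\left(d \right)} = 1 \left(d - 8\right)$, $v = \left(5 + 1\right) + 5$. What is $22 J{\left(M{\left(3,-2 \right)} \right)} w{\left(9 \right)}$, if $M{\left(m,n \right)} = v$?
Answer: $242$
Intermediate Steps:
$v = 11$ ($v = 6 + 5 = 11$)
$M{\left(m,n \right)} = 11$
$w{\left(d \right)} = -8 + d$ ($w{\left(d \right)} = 1 \left(-8 + d\right) = -8 + d$)
$22 J{\left(M{\left(3,-2 \right)} \right)} w{\left(9 \right)} = 22 \cdot 11 \left(-8 + 9\right) = 242 \cdot 1 = 242$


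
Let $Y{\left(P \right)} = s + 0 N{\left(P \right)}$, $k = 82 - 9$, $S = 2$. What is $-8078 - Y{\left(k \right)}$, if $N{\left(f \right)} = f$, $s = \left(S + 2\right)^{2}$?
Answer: $-8094$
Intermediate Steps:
$k = 73$
$s = 16$ ($s = \left(2 + 2\right)^{2} = 4^{2} = 16$)
$Y{\left(P \right)} = 16$ ($Y{\left(P \right)} = 16 + 0 P = 16 + 0 = 16$)
$-8078 - Y{\left(k \right)} = -8078 - 16 = -8094$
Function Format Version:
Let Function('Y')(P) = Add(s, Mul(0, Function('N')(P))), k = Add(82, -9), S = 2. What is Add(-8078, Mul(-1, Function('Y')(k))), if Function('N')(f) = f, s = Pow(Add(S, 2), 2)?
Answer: -8094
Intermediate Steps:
k = 73
s = 16 (s = Pow(Add(2, 2), 2) = Pow(4, 2) = 16)
Function('Y')(P) = 16 (Function('Y')(P) = Add(16, Mul(0, P)) = Add(16, 0) = 16)
Add(-8078, Mul(-1, Function('Y')(k))) = Add(-8078, Mul(-1, 16)) = Add(-8078, -16) = -8094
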